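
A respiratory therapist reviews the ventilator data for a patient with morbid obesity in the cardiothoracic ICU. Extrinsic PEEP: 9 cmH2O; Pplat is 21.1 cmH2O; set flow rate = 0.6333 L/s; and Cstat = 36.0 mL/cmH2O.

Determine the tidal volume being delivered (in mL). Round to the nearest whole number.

Vt = Cstat × (Pplat − PEEP) = 36.0 × (21.1 − 9) = 36.0 × 12.1 = 435.6 mL.

436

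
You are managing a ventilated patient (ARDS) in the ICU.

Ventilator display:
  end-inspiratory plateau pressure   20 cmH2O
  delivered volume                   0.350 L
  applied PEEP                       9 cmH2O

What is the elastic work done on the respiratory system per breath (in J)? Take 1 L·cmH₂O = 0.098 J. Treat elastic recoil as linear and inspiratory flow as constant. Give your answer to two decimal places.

0.19

Elastic work ≈ ½ × (Pplat − PEEP) × Vt = 0.5 × (20 − 9) × 0.350 L = 0.5 × 11.0 × 0.350 = 1.925 L·cmH2O.
× 0.098 J/(L·cmH2O) → 0.1887 J.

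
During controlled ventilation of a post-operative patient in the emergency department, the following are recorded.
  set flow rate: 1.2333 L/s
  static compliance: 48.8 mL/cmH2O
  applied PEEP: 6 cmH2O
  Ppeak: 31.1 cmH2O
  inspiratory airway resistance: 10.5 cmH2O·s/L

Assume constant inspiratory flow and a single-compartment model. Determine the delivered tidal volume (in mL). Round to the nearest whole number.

593

Equation of motion (constant flow): PIP = Vt/C + R·V̇ + PEEP.
Vt/C = PIP − R·V̇ − PEEP = 31.1 − 12.95 − 6 = 12.15 cmH2O.
Vt = C × 12.15 = 48.8 × 12.15 = 592.92 mL.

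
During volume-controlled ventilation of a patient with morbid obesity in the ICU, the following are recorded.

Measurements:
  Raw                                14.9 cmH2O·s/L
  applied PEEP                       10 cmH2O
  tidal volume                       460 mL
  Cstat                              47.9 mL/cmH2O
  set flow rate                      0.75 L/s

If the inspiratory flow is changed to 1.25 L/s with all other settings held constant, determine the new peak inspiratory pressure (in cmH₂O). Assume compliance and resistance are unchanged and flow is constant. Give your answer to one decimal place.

38.2

PIP = Vt/C + R·V̇ + PEEP (constant-flow equation of motion).
Only the resistive term changes: ΔPIP = R × ΔV̇ = 14.9 × (1.25 − 0.75) = 14.9 × 0.5 = 7.45 cmH2O.
Original PIP = 460/47.9 + 14.9×0.75 + 10 = 30.778 cmH2O; new PIP = 30.778 + (7.45) = 38.228 cmH2O.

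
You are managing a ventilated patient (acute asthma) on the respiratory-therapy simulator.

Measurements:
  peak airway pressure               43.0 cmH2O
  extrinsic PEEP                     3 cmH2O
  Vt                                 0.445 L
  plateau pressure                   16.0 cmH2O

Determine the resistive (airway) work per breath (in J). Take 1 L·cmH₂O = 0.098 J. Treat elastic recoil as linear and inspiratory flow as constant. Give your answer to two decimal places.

With constant inspiratory flow the resistive pressure is constant at PIP − Pplat = 43.0 − 16.0 = 27.0 cmH2O, so resistive work = 27.0 × 0.445 = 12.015 L·cmH2O.
× 0.098 J/(L·cmH2O) → 1.177 J.

1.18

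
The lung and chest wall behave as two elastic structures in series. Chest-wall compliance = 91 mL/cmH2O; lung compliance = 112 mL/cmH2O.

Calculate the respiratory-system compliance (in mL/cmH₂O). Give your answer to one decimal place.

Lung and chest wall are elastances in series: 1/Crs = 1/CL + 1/Ccw.
1/Crs = 1/112 + 1/91 = 0.01992.
Crs = 50.201 mL/cmH2O.

50.2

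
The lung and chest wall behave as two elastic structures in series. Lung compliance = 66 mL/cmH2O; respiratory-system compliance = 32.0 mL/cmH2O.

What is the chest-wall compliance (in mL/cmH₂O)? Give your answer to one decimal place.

62.1

1/Ccw = 1/Crs − 1/CL.
1/Ccw = 1/32.0 − 1/66 = 0.0161.
Ccw = 62.112 mL/cmH2O.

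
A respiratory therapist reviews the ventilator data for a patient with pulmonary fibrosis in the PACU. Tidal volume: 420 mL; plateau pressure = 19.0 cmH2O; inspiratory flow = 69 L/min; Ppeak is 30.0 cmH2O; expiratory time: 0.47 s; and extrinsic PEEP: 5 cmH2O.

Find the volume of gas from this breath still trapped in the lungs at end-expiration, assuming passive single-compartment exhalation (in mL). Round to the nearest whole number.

82

Flow: 69 L/min ÷ 60 = 1.15 L/s.
R = (PIP − Pplat)/V̇ = (30.0 − 19.0) / 1.15 = 11.0/1.15 = 9.565 cmH2O·s/L.
C = Vt/(Pplat − PEEP) = 420.0 / (19.0 − 5) = 420.0/14.0 = 30.0 mL/cmH2O.
τ = R × C = 9.565 × 0.03 L/cmH2O = 0.287 s.
Fraction remaining = e^(−Te/τ) = e^(−0.47/0.287) = 0.1944.
Trapped volume = 420.0 × 0.1944 = 81.648 mL.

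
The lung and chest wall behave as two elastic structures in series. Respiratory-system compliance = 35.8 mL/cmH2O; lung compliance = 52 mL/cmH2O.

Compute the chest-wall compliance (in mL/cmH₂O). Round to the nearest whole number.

1/Ccw = 1/Crs − 1/CL.
1/Ccw = 1/35.8 − 1/52 = 0.008702.
Ccw = 114.92 mL/cmH2O.

115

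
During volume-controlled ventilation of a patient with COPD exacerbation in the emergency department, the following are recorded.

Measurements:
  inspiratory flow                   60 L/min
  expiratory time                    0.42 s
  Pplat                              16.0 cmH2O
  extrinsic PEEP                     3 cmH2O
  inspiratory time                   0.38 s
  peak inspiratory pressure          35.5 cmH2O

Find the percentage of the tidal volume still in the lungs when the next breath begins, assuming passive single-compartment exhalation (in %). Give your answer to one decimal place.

47.9

Flow: 60 L/min ÷ 60 = 1 L/s.
Vt = flow × Ti = 1 L/s × 0.38 s × 1000 mL/L = 380.0 mL.
R = (PIP − Pplat)/V̇ = (35.5 − 16.0) / 1 = 19.5/1 = 19.5 cmH2O·s/L.
C = Vt/(Pplat − PEEP) = 380.0 / (16.0 − 3) = 380.0/13.0 = 29.231 mL/cmH2O.
τ = R × C = 19.5 × 0.02923 L/cmH2O = 0.57 s.
Fraction remaining at end-expiration = e^(−Te/τ) = e^(−0.42/0.57) = 0.4786 → 47.86%.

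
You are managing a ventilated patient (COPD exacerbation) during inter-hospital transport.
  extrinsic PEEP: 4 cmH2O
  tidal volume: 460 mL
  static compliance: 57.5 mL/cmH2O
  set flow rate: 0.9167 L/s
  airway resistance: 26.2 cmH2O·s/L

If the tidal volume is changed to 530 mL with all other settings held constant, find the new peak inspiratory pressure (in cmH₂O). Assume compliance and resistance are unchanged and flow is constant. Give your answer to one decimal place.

PIP = Vt/C + R·V̇ + PEEP (constant-flow equation of motion).
Only the elastic term changes: ΔPIP = ΔVt / C = (530 − 460) / 57.5 = 1.217 cmH2O.
Original PIP = 460/57.5 + 26.2×0.9167 + 4 = 36.018 cmH2O; new PIP = 36.018 + (1.217) = 37.235 cmH2O.

37.2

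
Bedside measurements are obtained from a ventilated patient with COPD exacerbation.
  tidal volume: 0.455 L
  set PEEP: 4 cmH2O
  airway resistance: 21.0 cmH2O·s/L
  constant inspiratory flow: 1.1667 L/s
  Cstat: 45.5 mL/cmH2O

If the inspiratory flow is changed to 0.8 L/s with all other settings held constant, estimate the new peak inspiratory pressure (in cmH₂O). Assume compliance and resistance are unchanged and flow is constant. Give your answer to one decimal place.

30.8

PIP = Vt/C + R·V̇ + PEEP (constant-flow equation of motion).
Only the resistive term changes: ΔPIP = R × ΔV̇ = 21.0 × (0.8 − 1.1667) = 21.0 × -0.3667 = -7.701 cmH2O.
Original PIP = 455/45.5 + 21.0×1.1667 + 4 = 38.501 cmH2O; new PIP = 38.501 + (-7.701) = 30.8 cmH2O.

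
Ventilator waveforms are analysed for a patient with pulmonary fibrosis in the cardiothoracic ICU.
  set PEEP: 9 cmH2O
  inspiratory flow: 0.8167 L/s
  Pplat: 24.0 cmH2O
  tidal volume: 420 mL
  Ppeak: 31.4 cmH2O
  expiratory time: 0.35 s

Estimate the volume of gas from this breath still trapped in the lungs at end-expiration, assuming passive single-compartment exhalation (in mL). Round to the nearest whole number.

R = (PIP − Pplat)/V̇ = (31.4 − 24.0) / 0.8167 = 7.4/0.8167 = 9.061 cmH2O·s/L.
C = Vt/(Pplat − PEEP) = 420.0 / (24.0 − 9) = 420.0/15.0 = 28.0 mL/cmH2O.
τ = R × C = 9.061 × 0.028 L/cmH2O = 0.2537 s.
Fraction remaining = e^(−Te/τ) = e^(−0.35/0.2537) = 0.2517.
Trapped volume = 420.0 × 0.2517 = 105.71 mL.

106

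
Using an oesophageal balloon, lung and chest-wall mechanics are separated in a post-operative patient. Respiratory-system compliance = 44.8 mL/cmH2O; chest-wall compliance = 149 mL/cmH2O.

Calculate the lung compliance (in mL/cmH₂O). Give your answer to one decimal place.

1/CL = 1/Crs − 1/Ccw.
1/CL = 1/44.8 − 1/149 = 0.01561.
CL = 64.061 mL/cmH2O.

64.1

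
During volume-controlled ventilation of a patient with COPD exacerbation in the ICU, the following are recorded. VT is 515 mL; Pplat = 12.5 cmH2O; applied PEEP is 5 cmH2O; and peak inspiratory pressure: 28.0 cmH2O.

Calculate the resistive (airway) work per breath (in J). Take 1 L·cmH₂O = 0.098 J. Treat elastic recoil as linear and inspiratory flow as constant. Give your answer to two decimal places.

With constant inspiratory flow the resistive pressure is constant at PIP − Pplat = 28.0 − 12.5 = 15.5 cmH2O, so resistive work = 15.5 × 0.515 = 7.983 L·cmH2O.
× 0.098 J/(L·cmH2O) → 0.7823 J.

0.78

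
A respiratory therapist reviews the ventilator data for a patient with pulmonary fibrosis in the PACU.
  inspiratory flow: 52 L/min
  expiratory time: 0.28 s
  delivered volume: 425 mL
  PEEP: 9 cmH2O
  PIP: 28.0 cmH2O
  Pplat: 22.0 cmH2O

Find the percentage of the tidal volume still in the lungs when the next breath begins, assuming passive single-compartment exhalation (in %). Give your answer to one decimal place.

Flow: 52 L/min ÷ 60 = 0.8667 L/s.
R = (PIP − Pplat)/V̇ = (28.0 − 22.0) / 0.8667 = 6.0/0.8667 = 6.923 cmH2O·s/L.
C = Vt/(Pplat − PEEP) = 425.0 / (22.0 − 9) = 425.0/13.0 = 32.692 mL/cmH2O.
τ = R × C = 6.923 × 0.03269 L/cmH2O = 0.2263 s.
Fraction remaining at end-expiration = e^(−Te/τ) = e^(−0.28/0.2263) = 0.2902 → 29.02%.

29.0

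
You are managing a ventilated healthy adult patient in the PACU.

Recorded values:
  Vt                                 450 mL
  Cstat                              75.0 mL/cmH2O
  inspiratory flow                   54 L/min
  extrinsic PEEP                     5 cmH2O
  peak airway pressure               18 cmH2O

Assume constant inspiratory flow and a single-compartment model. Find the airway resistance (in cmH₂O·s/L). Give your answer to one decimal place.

Flow: 54 L/min ÷ 60 = 0.9 L/s.
Equation of motion (constant flow): PIP = Vt/C + R·V̇ + PEEP.
R·V̇ = PIP − Vt/C − PEEP = 18 − 450/75.0 − 5 = 18 − 6.0 − 5 = 7.0 cmH2O.
R = 7.0 / 0.9 = 7.778 cmH2O·s/L.

7.8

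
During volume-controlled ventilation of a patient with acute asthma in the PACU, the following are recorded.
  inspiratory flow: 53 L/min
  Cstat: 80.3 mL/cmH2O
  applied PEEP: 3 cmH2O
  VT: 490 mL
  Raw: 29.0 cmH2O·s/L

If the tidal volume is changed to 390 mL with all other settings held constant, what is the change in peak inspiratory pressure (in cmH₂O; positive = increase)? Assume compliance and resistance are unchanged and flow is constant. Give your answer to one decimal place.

-1.2

PIP = Vt/C + R·V̇ + PEEP (constant-flow equation of motion).
Only the elastic term changes: ΔPIP = ΔVt / C = (390 − 490) / 80.3 = -1.245 cmH2O.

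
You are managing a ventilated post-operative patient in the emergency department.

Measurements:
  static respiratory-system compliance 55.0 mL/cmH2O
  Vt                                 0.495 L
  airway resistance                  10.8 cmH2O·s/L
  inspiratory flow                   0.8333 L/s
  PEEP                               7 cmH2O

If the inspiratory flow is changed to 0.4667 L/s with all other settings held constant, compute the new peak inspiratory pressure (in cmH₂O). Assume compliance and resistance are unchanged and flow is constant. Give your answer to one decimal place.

21.0

PIP = Vt/C + R·V̇ + PEEP (constant-flow equation of motion).
Only the resistive term changes: ΔPIP = R × ΔV̇ = 10.8 × (0.4667 − 0.8333) = 10.8 × -0.3666 = -3.959 cmH2O.
Original PIP = 495/55.0 + 10.8×0.8333 + 7 = 25.0 cmH2O; new PIP = 25.0 + (-3.959) = 21.041 cmH2O.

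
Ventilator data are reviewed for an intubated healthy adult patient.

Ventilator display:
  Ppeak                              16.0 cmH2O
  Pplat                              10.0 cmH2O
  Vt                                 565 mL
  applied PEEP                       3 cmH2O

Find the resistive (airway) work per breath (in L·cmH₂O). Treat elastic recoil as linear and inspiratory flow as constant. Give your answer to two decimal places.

With constant inspiratory flow the resistive pressure is constant at PIP − Pplat = 16.0 − 10.0 = 6.0 cmH2O, so resistive work = 6.0 × 0.565 = 3.39 L·cmH2O.

3.39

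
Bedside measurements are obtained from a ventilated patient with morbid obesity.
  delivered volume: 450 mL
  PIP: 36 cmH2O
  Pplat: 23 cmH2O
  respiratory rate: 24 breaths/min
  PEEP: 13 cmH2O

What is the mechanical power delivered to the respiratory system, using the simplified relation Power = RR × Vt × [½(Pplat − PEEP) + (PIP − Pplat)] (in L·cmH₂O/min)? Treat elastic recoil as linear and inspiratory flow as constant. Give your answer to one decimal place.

194.4

Per-breath work = Vt × [½(Pplat−PEEP) + (PIP−Pplat)] = 0.450 × [0.5×10.0 + 13.0] = 0.450 × 18.0 = 8.1 L·cmH2O.
Power = 24 × 8.1 = 194.4 L·cmH2O/min.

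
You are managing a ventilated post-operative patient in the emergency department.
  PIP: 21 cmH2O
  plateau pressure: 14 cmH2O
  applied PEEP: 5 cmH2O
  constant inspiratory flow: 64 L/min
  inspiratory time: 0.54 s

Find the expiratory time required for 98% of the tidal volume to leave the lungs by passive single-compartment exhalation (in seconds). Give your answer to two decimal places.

1.64

Flow: 64 L/min ÷ 60 = 1.0667 L/s.
Vt = flow × Ti = 1.0667 L/s × 0.54 s × 1000 mL/L = 576.02 mL.
R = (PIP − Pplat)/V̇ = (21 − 14) / 1.0667 = 7.0/1.0667 = 6.562 cmH2O·s/L.
C = Vt/(Pplat − PEEP) = 576.02 / (14 − 5) = 576.02/9.0 = 64.002 mL/cmH2O.
τ = R × C = 6.562 × 0.064 L/cmH2O = 0.42 s.
t = −τ·ln(1 − 0.98) = −0.42·ln(0.02) = 1.643 s.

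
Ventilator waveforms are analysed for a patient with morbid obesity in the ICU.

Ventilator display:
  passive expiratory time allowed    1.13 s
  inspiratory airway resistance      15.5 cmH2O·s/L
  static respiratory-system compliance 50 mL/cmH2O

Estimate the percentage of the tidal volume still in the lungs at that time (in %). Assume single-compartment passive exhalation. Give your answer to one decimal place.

23.3

τ = R × C = 15.5 × 50 mL/cmH2O = 15.5 × 0.050 L/cmH2O = 0.775 s.
Passive exhalation: V(t)/V₀ = e^(−t/τ) = e^(−1.13/0.775) = 0.2327.
Fraction remaining = 0.2327 → 23.27%.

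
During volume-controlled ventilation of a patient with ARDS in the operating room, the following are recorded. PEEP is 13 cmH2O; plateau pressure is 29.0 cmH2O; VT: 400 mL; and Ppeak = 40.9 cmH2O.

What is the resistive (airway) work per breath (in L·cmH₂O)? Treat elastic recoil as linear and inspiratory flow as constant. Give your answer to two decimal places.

4.76

With constant inspiratory flow the resistive pressure is constant at PIP − Pplat = 40.9 − 29.0 = 11.9 cmH2O, so resistive work = 11.9 × 0.400 = 4.76 L·cmH2O.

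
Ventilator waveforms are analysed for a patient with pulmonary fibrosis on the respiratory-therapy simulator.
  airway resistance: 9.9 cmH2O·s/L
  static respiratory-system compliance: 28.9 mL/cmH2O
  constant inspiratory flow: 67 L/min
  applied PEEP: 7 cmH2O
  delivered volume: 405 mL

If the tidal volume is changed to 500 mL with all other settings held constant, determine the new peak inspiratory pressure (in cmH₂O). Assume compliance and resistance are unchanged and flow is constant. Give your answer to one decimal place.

Flow: 67 L/min ÷ 60 = 1.1167 L/s.
PIP = Vt/C + R·V̇ + PEEP (constant-flow equation of motion).
Only the elastic term changes: ΔPIP = ΔVt / C = (500 − 405) / 28.9 = 3.287 cmH2O.
Original PIP = 405/28.9 + 9.9×1.1167 + 7 = 32.069 cmH2O; new PIP = 32.069 + (3.287) = 35.356 cmH2O.

35.4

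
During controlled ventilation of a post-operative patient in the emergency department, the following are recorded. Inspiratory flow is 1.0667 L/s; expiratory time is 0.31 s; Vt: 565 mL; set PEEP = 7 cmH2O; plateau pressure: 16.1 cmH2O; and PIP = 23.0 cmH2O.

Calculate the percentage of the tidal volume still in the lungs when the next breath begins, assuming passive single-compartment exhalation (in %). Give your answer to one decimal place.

R = (PIP − Pplat)/V̇ = (23.0 − 16.1) / 1.0667 = 6.9/1.0667 = 6.469 cmH2O·s/L.
C = Vt/(Pplat − PEEP) = 565.0 / (16.1 − 7) = 565.0/9.1 = 62.088 mL/cmH2O.
τ = R × C = 6.469 × 0.06209 L/cmH2O = 0.4017 s.
Fraction remaining at end-expiration = e^(−Te/τ) = e^(−0.31/0.4017) = 0.4622 → 46.22%.

46.2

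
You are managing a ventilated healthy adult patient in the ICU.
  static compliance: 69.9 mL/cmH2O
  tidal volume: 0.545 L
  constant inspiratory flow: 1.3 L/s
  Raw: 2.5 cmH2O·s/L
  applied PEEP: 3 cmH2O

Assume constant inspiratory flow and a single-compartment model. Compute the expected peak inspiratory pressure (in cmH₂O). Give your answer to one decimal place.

14.0

Equation of motion (constant flow): PIP = Vt/C + R·V̇ + PEEP.
PIP = 545/69.9 + 2.5×1.3 + 3 = 7.797 + 3.25 + 3 = 14.047 cmH2O.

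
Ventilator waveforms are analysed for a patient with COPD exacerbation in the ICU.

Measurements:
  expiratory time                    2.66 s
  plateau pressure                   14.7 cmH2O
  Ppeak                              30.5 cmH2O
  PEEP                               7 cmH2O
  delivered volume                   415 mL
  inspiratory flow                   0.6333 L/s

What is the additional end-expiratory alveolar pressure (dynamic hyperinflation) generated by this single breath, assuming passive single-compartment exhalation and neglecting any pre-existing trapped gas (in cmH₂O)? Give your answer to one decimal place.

R = (PIP − Pplat)/V̇ = (30.5 − 14.7) / 0.6333 = 15.8/0.6333 = 24.949 cmH2O·s/L.
C = Vt/(Pplat − PEEP) = 415.0 / (14.7 − 7) = 415.0/7.7 = 53.896 mL/cmH2O.
τ = R × C = 24.949 × 0.0539 L/cmH2O = 1.345 s.
Fraction remaining = e^(−Te/τ) = e^(−2.66/1.345) = 0.1384; trapped volume = 415.0 × 0.1384 = 57.436 mL.
Additional alveolar pressure from trapping ≈ V_trapped / C = 57.436 / 53.896 = 1.066 cmH2O.

1.1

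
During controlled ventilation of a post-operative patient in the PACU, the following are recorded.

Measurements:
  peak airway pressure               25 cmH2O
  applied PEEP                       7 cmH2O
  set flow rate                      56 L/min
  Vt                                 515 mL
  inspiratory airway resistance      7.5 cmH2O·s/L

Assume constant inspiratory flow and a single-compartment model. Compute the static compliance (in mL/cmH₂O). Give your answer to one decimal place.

Flow: 56 L/min ÷ 60 = 0.9333 L/s.
Equation of motion (constant flow): PIP = Vt/C + R·V̇ + PEEP.
Vt/C = PIP − R·V̇ − PEEP = 25 − 7.5×0.9333 − 7 = 25 − 7.0 − 7 = 11.0 cmH2O.
C = Vt / 11.0 = 515 / 11.0 = 46.818 mL/cmH2O.

46.8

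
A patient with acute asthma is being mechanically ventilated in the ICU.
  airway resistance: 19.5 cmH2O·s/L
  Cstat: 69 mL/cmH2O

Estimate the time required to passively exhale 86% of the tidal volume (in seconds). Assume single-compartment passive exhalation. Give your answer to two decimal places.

2.65

τ = R × C = 19.5 × 69 mL/cmH2O = 19.5 × 0.069 L/cmH2O = 1.346 s.
Exhaled fraction f = 1 − e^(−t/τ) → t = −τ·ln(1 − f) = −1.346·ln(0.14) = 2.646 s.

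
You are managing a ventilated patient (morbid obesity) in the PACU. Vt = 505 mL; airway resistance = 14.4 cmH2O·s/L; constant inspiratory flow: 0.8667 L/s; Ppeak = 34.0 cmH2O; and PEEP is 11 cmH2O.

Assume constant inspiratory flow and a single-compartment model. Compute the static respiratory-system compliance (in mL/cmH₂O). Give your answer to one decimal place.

Equation of motion (constant flow): PIP = Vt/C + R·V̇ + PEEP.
Vt/C = PIP − R·V̇ − PEEP = 34.0 − 14.4×0.8667 − 11 = 34.0 − 12.48 − 11 = 10.52 cmH2O.
C = Vt / 10.52 = 505 / 10.52 = 48.004 mL/cmH2O.

48.0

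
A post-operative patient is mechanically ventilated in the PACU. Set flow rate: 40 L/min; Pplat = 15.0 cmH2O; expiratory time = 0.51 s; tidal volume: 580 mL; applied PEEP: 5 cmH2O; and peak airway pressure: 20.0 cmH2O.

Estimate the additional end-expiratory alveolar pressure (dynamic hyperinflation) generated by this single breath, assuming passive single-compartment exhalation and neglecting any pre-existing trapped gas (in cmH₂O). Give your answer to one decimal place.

3.1

Flow: 40 L/min ÷ 60 = 0.6667 L/s.
R = (PIP − Pplat)/V̇ = (20.0 − 15.0) / 0.6667 = 5.0/0.6667 = 7.5 cmH2O·s/L.
C = Vt/(Pplat − PEEP) = 580.0 / (15.0 − 5) = 580.0/10.0 = 58.0 mL/cmH2O.
τ = R × C = 7.5 × 0.058 L/cmH2O = 0.435 s.
Fraction remaining = e^(−Te/τ) = e^(−0.51/0.435) = 0.3096; trapped volume = 580.0 × 0.3096 = 179.57 mL.
Additional alveolar pressure from trapping ≈ V_trapped / C = 179.57 / 58.0 = 3.096 cmH2O.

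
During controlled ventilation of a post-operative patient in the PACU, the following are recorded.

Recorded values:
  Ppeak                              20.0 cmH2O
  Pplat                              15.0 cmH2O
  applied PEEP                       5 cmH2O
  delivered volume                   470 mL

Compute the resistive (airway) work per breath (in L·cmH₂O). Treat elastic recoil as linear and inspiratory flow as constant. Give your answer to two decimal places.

2.35

With constant inspiratory flow the resistive pressure is constant at PIP − Pplat = 20.0 − 15.0 = 5.0 cmH2O, so resistive work = 5.0 × 0.470 = 2.35 L·cmH2O.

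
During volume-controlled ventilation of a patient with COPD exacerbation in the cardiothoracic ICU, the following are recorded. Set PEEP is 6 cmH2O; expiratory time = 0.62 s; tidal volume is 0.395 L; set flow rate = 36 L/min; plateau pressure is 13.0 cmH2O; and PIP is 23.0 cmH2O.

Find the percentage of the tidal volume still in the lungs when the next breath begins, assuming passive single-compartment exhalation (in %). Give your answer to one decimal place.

Flow: 36 L/min ÷ 60 = 0.6 L/s.
R = (PIP − Pplat)/V̇ = (23.0 − 13.0) / 0.6 = 10.0/0.6 = 16.667 cmH2O·s/L.
C = Vt/(Pplat − PEEP) = 395.0 / (13.0 − 6) = 395.0/7.0 = 56.429 mL/cmH2O.
τ = R × C = 16.667 × 0.05643 L/cmH2O = 0.9405 s.
Fraction remaining at end-expiration = e^(−Te/τ) = e^(−0.62/0.9405) = 0.5173 → 51.73%.

51.7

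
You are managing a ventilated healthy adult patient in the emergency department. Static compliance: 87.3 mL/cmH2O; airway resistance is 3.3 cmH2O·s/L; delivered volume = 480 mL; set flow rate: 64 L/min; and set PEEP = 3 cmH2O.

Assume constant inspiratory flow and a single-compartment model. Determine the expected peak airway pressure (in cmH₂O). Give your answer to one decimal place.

Flow: 64 L/min ÷ 60 = 1.0667 L/s.
Equation of motion (constant flow): PIP = Vt/C + R·V̇ + PEEP.
PIP = 480/87.3 + 3.3×1.0667 + 3 = 5.498 + 3.52 + 3 = 12.018 cmH2O.

12.0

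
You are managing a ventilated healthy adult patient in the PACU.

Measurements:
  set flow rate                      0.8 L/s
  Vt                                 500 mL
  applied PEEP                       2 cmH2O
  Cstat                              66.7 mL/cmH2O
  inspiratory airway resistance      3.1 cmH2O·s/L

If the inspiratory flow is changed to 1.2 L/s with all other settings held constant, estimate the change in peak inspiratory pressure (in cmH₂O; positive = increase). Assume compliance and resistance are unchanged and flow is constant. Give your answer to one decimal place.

PIP = Vt/C + R·V̇ + PEEP (constant-flow equation of motion).
Only the resistive term changes: ΔPIP = R × ΔV̇ = 3.1 × (1.2 − 0.8) = 3.1 × 0.4 = 1.24 cmH2O.

1.2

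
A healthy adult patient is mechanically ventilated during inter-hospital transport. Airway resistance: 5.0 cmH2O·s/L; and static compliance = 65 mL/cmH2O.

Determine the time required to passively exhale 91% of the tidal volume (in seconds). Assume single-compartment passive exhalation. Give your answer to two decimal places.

0.78

τ = R × C = 5.0 × 65 mL/cmH2O = 5.0 × 0.065 L/cmH2O = 0.325 s.
Exhaled fraction f = 1 − e^(−t/τ) → t = −τ·ln(1 − f) = −0.325·ln(0.09) = 0.7826 s.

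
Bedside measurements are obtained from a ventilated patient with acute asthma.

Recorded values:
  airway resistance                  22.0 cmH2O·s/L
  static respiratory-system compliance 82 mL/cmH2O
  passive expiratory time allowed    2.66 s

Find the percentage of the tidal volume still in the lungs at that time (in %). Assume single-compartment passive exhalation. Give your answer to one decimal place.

τ = R × C = 22.0 × 82 mL/cmH2O = 22.0 × 0.082 L/cmH2O = 1.804 s.
Passive exhalation: V(t)/V₀ = e^(−t/τ) = e^(−2.66/1.804) = 0.2289.
Fraction remaining = 0.2289 → 22.89%.

22.9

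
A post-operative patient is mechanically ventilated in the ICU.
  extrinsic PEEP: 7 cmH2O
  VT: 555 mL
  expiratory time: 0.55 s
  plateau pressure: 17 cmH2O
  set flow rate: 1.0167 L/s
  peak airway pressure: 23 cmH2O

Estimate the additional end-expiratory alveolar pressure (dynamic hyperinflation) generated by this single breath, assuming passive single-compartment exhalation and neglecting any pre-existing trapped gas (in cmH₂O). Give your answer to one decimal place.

1.9

R = (PIP − Pplat)/V̇ = (23 − 17) / 1.0167 = 6.0/1.0167 = 5.901 cmH2O·s/L.
C = Vt/(Pplat − PEEP) = 555.0 / (17 − 7) = 555.0/10.0 = 55.5 mL/cmH2O.
τ = R × C = 5.901 × 0.0555 L/cmH2O = 0.3275 s.
Fraction remaining = e^(−Te/τ) = e^(−0.55/0.3275) = 0.1865; trapped volume = 555.0 × 0.1865 = 103.51 mL.
Additional alveolar pressure from trapping ≈ V_trapped / C = 103.51 / 55.5 = 1.865 cmH2O.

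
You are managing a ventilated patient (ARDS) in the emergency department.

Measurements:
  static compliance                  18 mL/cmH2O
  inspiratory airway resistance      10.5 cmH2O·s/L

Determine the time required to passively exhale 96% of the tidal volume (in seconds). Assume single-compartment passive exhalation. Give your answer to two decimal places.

τ = R × C = 10.5 × 18 mL/cmH2O = 10.5 × 0.018 L/cmH2O = 0.189 s.
Exhaled fraction f = 1 − e^(−t/τ) → t = −τ·ln(1 − f) = −0.189·ln(0.04) = 0.6084 s.

0.61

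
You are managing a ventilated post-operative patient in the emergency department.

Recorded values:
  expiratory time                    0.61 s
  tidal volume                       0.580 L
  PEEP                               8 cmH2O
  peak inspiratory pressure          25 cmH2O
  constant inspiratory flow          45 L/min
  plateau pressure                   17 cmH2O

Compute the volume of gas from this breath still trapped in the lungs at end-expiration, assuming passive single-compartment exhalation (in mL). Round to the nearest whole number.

Flow: 45 L/min ÷ 60 = 0.75 L/s.
R = (PIP − Pplat)/V̇ = (25 − 17) / 0.75 = 8.0/0.75 = 10.667 cmH2O·s/L.
C = Vt/(Pplat − PEEP) = 580.0 / (17 − 8) = 580.0/9.0 = 64.444 mL/cmH2O.
τ = R × C = 10.667 × 0.06444 L/cmH2O = 0.6874 s.
Fraction remaining = e^(−Te/τ) = e^(−0.61/0.6874) = 0.4117.
Trapped volume = 580.0 × 0.4117 = 238.79 mL.

239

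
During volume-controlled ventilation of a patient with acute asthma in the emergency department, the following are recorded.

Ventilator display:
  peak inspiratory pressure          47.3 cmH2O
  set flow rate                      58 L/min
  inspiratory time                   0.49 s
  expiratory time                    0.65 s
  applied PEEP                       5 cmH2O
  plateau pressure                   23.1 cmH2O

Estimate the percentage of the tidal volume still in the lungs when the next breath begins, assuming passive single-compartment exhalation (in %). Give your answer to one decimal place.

37.1

Flow: 58 L/min ÷ 60 = 0.9667 L/s.
Vt = flow × Ti = 0.9667 L/s × 0.49 s × 1000 mL/L = 473.68 mL.
R = (PIP − Pplat)/V̇ = (47.3 − 23.1) / 0.9667 = 24.2/0.9667 = 25.034 cmH2O·s/L.
C = Vt/(Pplat − PEEP) = 473.68 / (23.1 − 5) = 473.68/18.1 = 26.17 mL/cmH2O.
τ = R × C = 25.034 × 0.02617 L/cmH2O = 0.6551 s.
Fraction remaining at end-expiration = e^(−Te/τ) = e^(−0.65/0.6551) = 0.3708 → 37.08%.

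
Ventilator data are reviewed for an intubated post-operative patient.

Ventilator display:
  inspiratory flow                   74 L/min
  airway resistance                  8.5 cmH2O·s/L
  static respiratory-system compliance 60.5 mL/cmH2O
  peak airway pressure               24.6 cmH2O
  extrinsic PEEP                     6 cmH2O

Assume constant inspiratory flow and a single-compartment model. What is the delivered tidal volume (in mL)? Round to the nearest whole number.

Flow: 74 L/min ÷ 60 = 1.2333 L/s.
Equation of motion (constant flow): PIP = Vt/C + R·V̇ + PEEP.
Vt/C = PIP − R·V̇ − PEEP = 24.6 − 10.483 − 6 = 8.117 cmH2O.
Vt = C × 8.117 = 60.5 × 8.117 = 491.08 mL.

491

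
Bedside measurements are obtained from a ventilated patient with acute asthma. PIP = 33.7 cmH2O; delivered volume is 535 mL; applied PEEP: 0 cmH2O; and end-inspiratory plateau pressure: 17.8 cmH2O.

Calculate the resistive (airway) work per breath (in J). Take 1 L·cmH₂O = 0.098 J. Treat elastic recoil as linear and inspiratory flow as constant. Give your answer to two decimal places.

0.83

With constant inspiratory flow the resistive pressure is constant at PIP − Pplat = 33.7 − 17.8 = 15.9 cmH2O, so resistive work = 15.9 × 0.535 = 8.507 L·cmH2O.
× 0.098 J/(L·cmH2O) → 0.8337 J.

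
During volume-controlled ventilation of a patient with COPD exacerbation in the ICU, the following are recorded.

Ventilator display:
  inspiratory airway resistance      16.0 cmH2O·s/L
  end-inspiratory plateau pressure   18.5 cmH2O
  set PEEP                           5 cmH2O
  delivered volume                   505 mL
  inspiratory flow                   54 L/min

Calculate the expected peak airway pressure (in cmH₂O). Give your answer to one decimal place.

Flow: 54 L/min ÷ 60 = 0.9 L/s.
PIP = Pplat + Raw × flow = 18.5 + 16.0 × 0.9 = 18.5 + 14.4 = 32.9 cmH2O.

32.9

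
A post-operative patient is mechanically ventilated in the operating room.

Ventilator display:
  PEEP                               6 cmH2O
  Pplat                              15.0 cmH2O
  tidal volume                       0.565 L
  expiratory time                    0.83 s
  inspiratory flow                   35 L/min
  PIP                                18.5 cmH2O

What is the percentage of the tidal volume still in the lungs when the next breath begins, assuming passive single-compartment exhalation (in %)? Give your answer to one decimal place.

Flow: 35 L/min ÷ 60 = 0.5833 L/s.
R = (PIP − Pplat)/V̇ = (18.5 − 15.0) / 0.5833 = 3.5/0.5833 = 6.0 cmH2O·s/L.
C = Vt/(Pplat − PEEP) = 565.0 / (15.0 − 6) = 565.0/9.0 = 62.778 mL/cmH2O.
τ = R × C = 6.0 × 0.06278 L/cmH2O = 0.3767 s.
Fraction remaining at end-expiration = e^(−Te/τ) = e^(−0.83/0.3767) = 0.1104 → 11.04%.

11.0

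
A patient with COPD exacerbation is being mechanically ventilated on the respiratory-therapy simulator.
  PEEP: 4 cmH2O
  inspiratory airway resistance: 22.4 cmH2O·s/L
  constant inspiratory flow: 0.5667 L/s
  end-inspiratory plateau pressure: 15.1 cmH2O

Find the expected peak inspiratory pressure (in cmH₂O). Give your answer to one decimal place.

PIP = Pplat + Raw × flow = 15.1 + 22.4 × 0.5667 = 15.1 + 12.694 = 27.794 cmH2O.

27.8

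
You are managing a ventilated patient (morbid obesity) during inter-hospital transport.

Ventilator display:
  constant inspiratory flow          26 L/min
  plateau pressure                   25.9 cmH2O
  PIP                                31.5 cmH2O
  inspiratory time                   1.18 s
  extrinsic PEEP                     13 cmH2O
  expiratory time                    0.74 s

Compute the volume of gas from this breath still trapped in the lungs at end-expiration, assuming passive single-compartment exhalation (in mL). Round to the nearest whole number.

121

Flow: 26 L/min ÷ 60 = 0.4333 L/s.
Vt = flow × Ti = 0.4333 L/s × 1.18 s × 1000 mL/L = 511.29 mL.
R = (PIP − Pplat)/V̇ = (31.5 − 25.9) / 0.4333 = 5.6/0.4333 = 12.924 cmH2O·s/L.
C = Vt/(Pplat − PEEP) = 511.29 / (25.9 − 13) = 511.29/12.9 = 39.635 mL/cmH2O.
τ = R × C = 12.924 × 0.03964 L/cmH2O = 0.5123 s.
Fraction remaining = e^(−Te/τ) = e^(−0.74/0.5123) = 0.2359.
Trapped volume = 511.29 × 0.2359 = 120.61 mL.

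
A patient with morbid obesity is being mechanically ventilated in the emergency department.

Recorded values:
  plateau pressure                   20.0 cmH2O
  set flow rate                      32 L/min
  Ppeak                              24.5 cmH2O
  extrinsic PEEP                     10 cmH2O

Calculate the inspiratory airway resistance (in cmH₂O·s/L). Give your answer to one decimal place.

8.4

Flow: 32 L/min ÷ 60 = 0.5333 L/s.
Raw = (PIP − Pplat) / flow = (24.5 − 20.0) / 0.5333 = 4.5 / 0.5333 = 8.438 cmH2O·s/L.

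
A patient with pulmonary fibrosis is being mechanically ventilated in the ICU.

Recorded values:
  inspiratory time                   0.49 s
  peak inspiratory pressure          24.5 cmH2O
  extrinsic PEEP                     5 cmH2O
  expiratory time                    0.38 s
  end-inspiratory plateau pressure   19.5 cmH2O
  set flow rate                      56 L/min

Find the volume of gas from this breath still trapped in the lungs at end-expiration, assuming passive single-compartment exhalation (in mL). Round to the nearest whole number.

Flow: 56 L/min ÷ 60 = 0.9333 L/s.
Vt = flow × Ti = 0.9333 L/s × 0.49 s × 1000 mL/L = 457.32 mL.
R = (PIP − Pplat)/V̇ = (24.5 − 19.5) / 0.9333 = 5.0/0.9333 = 5.357 cmH2O·s/L.
C = Vt/(Pplat − PEEP) = 457.32 / (19.5 − 5) = 457.32/14.5 = 31.539 mL/cmH2O.
τ = R × C = 5.357 × 0.03154 L/cmH2O = 0.169 s.
Fraction remaining = e^(−Te/τ) = e^(−0.38/0.169) = 0.1056.
Trapped volume = 457.32 × 0.1056 = 48.293 mL.

48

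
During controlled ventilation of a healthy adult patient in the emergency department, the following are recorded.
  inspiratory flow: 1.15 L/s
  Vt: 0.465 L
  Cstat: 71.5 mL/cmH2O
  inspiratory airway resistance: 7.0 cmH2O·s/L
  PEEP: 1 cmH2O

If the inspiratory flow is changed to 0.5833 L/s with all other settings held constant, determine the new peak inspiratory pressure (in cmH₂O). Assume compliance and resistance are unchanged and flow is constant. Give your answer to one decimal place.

11.6

PIP = Vt/C + R·V̇ + PEEP (constant-flow equation of motion).
Only the resistive term changes: ΔPIP = R × ΔV̇ = 7.0 × (0.5833 − 1.15) = 7.0 × -0.5667 = -3.967 cmH2O.
Original PIP = 465/71.5 + 7.0×1.15 + 1 = 15.553 cmH2O; new PIP = 15.553 + (-3.967) = 11.586 cmH2O.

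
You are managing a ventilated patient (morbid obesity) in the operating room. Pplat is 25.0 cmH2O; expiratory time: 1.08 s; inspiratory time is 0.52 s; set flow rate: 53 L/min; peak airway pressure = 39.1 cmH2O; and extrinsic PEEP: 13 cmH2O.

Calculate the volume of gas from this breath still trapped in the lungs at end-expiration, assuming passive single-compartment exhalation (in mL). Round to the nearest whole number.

78

Flow: 53 L/min ÷ 60 = 0.8833 L/s.
Vt = flow × Ti = 0.8833 L/s × 0.52 s × 1000 mL/L = 459.32 mL.
R = (PIP − Pplat)/V̇ = (39.1 − 25.0) / 0.8833 = 14.1/0.8833 = 15.963 cmH2O·s/L.
C = Vt/(Pplat − PEEP) = 459.32 / (25.0 − 13) = 459.32/12.0 = 38.277 mL/cmH2O.
τ = R × C = 15.963 × 0.03828 L/cmH2O = 0.6111 s.
Fraction remaining = e^(−Te/τ) = e^(−1.08/0.6111) = 0.1708.
Trapped volume = 459.32 × 0.1708 = 78.452 mL.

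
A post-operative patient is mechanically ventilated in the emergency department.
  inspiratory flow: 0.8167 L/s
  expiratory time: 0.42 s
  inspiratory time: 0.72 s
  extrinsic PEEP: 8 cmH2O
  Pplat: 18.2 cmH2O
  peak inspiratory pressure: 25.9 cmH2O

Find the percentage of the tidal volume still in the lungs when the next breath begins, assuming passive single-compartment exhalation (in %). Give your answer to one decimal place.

Vt = flow × Ti = 0.8167 L/s × 0.72 s × 1000 mL/L = 588.02 mL.
R = (PIP − Pplat)/V̇ = (25.9 − 18.2) / 0.8167 = 7.7/0.8167 = 9.428 cmH2O·s/L.
C = Vt/(Pplat − PEEP) = 588.02 / (18.2 − 8) = 588.02/10.2 = 57.649 mL/cmH2O.
τ = R × C = 9.428 × 0.05765 L/cmH2O = 0.5435 s.
Fraction remaining at end-expiration = e^(−Te/τ) = e^(−0.42/0.5435) = 0.4617 → 46.17%.

46.2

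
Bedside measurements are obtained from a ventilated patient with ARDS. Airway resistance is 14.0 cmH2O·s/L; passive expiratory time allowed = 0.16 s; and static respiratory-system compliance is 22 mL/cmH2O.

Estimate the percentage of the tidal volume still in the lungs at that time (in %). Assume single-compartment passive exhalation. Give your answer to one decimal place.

τ = R × C = 14.0 × 22 mL/cmH2O = 14.0 × 0.022 L/cmH2O = 0.308 s.
Passive exhalation: V(t)/V₀ = e^(−t/τ) = e^(−0.16/0.308) = 0.5948.
Fraction remaining = 0.5948 → 59.48%.

59.5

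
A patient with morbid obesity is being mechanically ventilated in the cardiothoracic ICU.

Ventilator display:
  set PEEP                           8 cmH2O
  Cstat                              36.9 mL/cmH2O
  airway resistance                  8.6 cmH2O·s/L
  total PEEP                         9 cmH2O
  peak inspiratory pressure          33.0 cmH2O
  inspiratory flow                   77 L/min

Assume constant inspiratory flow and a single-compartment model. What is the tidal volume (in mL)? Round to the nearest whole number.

Flow: 77 L/min ÷ 60 = 1.2833 L/s.
Total PEEP = 9 cmH2O (set 8 + intrinsic 1); this is the baseline alveolar pressure.
Equation of motion (constant flow): PIP = Vt/C + R·V̇ + PEEP.
Vt/C = PIP − R·V̇ − PEEP = 33.0 − 11.036 − 9 = 12.964 cmH2O.
Vt = C × 12.964 = 36.9 × 12.964 = 478.37 mL.

478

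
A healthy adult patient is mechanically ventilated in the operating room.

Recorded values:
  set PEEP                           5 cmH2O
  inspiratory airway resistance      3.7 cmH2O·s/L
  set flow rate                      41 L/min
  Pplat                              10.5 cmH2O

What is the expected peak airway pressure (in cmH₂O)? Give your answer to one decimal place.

13.0

Flow: 41 L/min ÷ 60 = 0.6833 L/s.
PIP = Pplat + Raw × flow = 10.5 + 3.7 × 0.6833 = 10.5 + 2.528 = 13.028 cmH2O.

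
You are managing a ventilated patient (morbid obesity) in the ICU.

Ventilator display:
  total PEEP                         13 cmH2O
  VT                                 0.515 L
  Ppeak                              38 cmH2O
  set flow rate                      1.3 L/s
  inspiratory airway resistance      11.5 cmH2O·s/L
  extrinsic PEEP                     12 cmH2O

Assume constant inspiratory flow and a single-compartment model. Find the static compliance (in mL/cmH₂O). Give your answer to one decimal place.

51.2

Total PEEP = 13 cmH2O (set 12 + intrinsic 1); this is the baseline alveolar pressure.
Equation of motion (constant flow): PIP = Vt/C + R·V̇ + PEEP.
Vt/C = PIP − R·V̇ − PEEP = 38 − 11.5×1.3 − 13 = 38 − 14.95 − 13 = 10.05 cmH2O.
C = Vt / 10.05 = 515 / 10.05 = 51.244 mL/cmH2O.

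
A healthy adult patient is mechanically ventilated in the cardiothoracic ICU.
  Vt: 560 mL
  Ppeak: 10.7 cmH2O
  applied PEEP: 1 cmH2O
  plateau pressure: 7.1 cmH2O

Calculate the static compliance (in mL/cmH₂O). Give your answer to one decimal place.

Cstat = Vt / (Pplat − PEEP) = 560 / (7.1 − 1) = 560 / 6.1 = 91.803 mL/cmH2O.

91.8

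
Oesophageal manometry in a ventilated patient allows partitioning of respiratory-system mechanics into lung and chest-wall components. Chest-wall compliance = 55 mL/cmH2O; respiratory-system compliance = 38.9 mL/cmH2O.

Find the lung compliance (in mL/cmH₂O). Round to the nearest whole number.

133

1/CL = 1/Crs − 1/Ccw.
1/CL = 1/38.9 − 1/55 = 0.007525.
CL = 132.89 mL/cmH2O.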